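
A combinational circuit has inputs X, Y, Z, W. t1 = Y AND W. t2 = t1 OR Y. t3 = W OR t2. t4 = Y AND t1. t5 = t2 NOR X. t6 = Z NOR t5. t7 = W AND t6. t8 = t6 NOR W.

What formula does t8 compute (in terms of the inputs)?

(Z NOR (((Y AND W) OR Y) NOR X)) NOR W

t1 = Y AND W
t2 = t1 OR Y = (Y AND W) OR Y
t5 = t2 NOR X = ((Y AND W) OR Y) NOR X
t6 = Z NOR t5 = Z NOR (((Y AND W) OR Y) NOR X)
t8 = t6 NOR W = (Z NOR (((Y AND W) OR Y) NOR X)) NOR W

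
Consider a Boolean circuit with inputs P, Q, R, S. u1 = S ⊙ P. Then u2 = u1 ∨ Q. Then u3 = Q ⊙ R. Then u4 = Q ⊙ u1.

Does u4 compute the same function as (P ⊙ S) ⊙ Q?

u1 = S ⊙ P
u4 = Q ⊙ u1 = Q ⊙ (S ⊙ P)
At P=0, Q=0, R=0, S=0: circuit gives 0, formula gives 0.
At P=0, Q=0, R=0, S=1: circuit gives 1, formula gives 1.
Agrees on all 16 inputs.

Yes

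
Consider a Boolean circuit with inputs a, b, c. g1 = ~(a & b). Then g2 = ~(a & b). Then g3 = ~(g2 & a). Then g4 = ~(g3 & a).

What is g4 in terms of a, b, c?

g2 = ~(a & b)
g3 = ~(g2 & a) = ~((~(a & b)) & a)
g4 = ~(g3 & a) = ~((~((~(a & b)) & a)) & a)

~((~((~(a & b)) & a)) & a)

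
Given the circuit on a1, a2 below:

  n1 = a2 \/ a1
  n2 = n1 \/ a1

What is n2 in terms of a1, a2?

n1 = a2 \/ a1
n2 = n1 \/ a1 = (a2 \/ a1) \/ a1

(a2 \/ a1) \/ a1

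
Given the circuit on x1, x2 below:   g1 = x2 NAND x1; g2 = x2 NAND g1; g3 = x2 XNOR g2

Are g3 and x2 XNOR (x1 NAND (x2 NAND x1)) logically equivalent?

No

g1 = x2 NAND x1
g2 = x2 NAND g1 = x2 NAND (x2 NAND x1)
g3 = x2 XNOR g2 = x2 XNOR (x2 NAND (x2 NAND x1))
At x1=0, x2=1: circuit gives 0, formula gives 1.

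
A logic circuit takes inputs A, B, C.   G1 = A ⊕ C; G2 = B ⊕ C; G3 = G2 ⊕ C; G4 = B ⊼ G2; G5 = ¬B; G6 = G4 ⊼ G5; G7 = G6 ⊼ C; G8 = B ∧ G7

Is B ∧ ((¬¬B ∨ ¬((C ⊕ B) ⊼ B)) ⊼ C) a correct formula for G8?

Yes

G2 = B ⊕ C
G4 = B ⊼ G2 = B ⊼ (B ⊕ C)
G5 = ¬B
G6 = G4 ⊼ G5 = (B ⊼ (B ⊕ C)) ⊼ ¬B
G7 = G6 ⊼ C = ((B ⊼ (B ⊕ C)) ⊼ ¬B) ⊼ C
G8 = B ∧ G7 = B ∧ (((B ⊼ (B ⊕ C)) ⊼ ¬B) ⊼ C)
At A=0, B=0, C=0: circuit gives 0, formula gives 0.
At A=0, B=1, C=0: circuit gives 1, formula gives 1.
Agrees on all 8 inputs.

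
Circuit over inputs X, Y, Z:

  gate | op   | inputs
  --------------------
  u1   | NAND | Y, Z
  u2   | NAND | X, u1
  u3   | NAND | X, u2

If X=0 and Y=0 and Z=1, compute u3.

u1 = 0 NAND 1 = 1
u2 = 0 NAND 1 = 1
u3 = 0 NAND 1 = 1

1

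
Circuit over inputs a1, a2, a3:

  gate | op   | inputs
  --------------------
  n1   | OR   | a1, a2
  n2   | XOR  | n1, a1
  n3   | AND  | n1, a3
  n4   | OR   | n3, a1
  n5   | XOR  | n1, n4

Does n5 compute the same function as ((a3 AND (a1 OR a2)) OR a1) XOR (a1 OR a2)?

Yes

n1 = a1 OR a2
n3 = n1 AND a3 = (a1 OR a2) AND a3
n4 = n3 OR a1 = ((a1 OR a2) AND a3) OR a1
n5 = n1 XOR n4 = (a1 OR a2) XOR (((a1 OR a2) AND a3) OR a1)
At a1=0, a2=0, a3=0: circuit gives 0, formula gives 0.
At a1=0, a2=1, a3=0: circuit gives 1, formula gives 1.
Agrees on all 8 inputs.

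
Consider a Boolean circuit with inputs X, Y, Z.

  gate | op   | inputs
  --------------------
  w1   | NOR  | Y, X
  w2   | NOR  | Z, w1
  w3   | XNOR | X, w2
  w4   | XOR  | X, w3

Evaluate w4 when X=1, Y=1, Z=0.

w1 = 1 NOR 1 = 0
w2 = 0 NOR 0 = 1
w3 = 1 XNOR 1 = 1
w4 = 1 XOR 1 = 0

0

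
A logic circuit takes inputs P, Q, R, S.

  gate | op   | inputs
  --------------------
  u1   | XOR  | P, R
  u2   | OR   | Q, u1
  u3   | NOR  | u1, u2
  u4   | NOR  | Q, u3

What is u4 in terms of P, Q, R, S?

u1 = P XOR R
u2 = Q OR u1 = Q OR (P XOR R)
u3 = u1 NOR u2 = (P XOR R) NOR (Q OR (P XOR R))
u4 = Q NOR u3 = Q NOR ((P XOR R) NOR (Q OR (P XOR R)))

Q NOR ((P XOR R) NOR (Q OR (P XOR R)))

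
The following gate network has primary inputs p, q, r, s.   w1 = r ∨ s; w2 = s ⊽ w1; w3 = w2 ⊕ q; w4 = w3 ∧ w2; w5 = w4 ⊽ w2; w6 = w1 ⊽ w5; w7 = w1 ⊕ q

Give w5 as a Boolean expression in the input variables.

(((s ⊽ (r ∨ s)) ⊕ q) ∧ (s ⊽ (r ∨ s))) ⊽ (s ⊽ (r ∨ s))

w1 = r ∨ s
w2 = s ⊽ w1 = s ⊽ (r ∨ s)
w3 = w2 ⊕ q = (s ⊽ (r ∨ s)) ⊕ q
w4 = w3 ∧ w2 = ((s ⊽ (r ∨ s)) ⊕ q) ∧ (s ⊽ (r ∨ s))
w5 = w4 ⊽ w2 = (((s ⊽ (r ∨ s)) ⊕ q) ∧ (s ⊽ (r ∨ s))) ⊽ (s ⊽ (r ∨ s))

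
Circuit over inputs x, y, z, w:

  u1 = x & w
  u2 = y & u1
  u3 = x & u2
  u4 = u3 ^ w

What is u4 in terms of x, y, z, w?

u1 = x & w
u2 = y & u1 = y & (x & w)
u3 = x & u2 = x & (y & (x & w))
u4 = u3 ^ w = (x & (y & (x & w))) ^ w

(x & (y & (x & w))) ^ w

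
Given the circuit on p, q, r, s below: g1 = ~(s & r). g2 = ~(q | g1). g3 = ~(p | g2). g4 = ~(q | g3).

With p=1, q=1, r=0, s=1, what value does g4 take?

0

g1 = ~(1 & 0) = 1
g2 = ~(1 | 1) = 0
g3 = ~(1 | 0) = 0
g4 = ~(1 | 0) = 0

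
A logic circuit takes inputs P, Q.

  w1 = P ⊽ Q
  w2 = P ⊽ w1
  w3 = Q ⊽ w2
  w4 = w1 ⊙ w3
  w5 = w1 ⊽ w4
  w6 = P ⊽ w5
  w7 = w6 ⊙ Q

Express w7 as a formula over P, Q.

(P ⊽ ((P ⊽ Q) ⊽ ((P ⊽ Q) ⊙ (Q ⊽ (P ⊽ (P ⊽ Q)))))) ⊙ Q

w1 = P ⊽ Q
w2 = P ⊽ w1 = P ⊽ (P ⊽ Q)
w3 = Q ⊽ w2 = Q ⊽ (P ⊽ (P ⊽ Q))
w4 = w1 ⊙ w3 = (P ⊽ Q) ⊙ (Q ⊽ (P ⊽ (P ⊽ Q)))
w5 = w1 ⊽ w4 = (P ⊽ Q) ⊽ ((P ⊽ Q) ⊙ (Q ⊽ (P ⊽ (P ⊽ Q))))
w6 = P ⊽ w5 = P ⊽ ((P ⊽ Q) ⊽ ((P ⊽ Q) ⊙ (Q ⊽ (P ⊽ (P ⊽ Q)))))
w7 = w6 ⊙ Q = (P ⊽ ((P ⊽ Q) ⊽ ((P ⊽ Q) ⊙ (Q ⊽ (P ⊽ (P ⊽ Q)))))) ⊙ Q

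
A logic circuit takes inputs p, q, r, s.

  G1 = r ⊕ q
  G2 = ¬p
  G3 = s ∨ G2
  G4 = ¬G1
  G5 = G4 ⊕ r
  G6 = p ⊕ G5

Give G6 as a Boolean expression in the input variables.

G1 = r ⊕ q
G4 = ¬G1 = ¬(r ⊕ q)
G5 = G4 ⊕ r = ¬(r ⊕ q) ⊕ r
G6 = p ⊕ G5 = p ⊕ (¬(r ⊕ q) ⊕ r)

p ⊕ (¬(r ⊕ q) ⊕ r)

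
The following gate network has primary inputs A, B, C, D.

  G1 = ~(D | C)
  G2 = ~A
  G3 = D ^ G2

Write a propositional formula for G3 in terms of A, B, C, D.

D ^ ~A

G2 = ~A
G3 = D ^ G2 = D ^ ~A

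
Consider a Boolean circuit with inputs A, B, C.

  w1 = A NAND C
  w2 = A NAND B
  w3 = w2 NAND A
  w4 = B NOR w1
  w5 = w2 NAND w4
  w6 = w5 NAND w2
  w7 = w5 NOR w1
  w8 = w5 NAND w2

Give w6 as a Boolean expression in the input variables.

w1 = A NAND C
w2 = A NAND B
w4 = B NOR w1 = B NOR (A NAND C)
w5 = w2 NAND w4 = (A NAND B) NAND (B NOR (A NAND C))
w6 = w5 NAND w2 = ((A NAND B) NAND (B NOR (A NAND C))) NAND (A NAND B)

((A NAND B) NAND (B NOR (A NAND C))) NAND (A NAND B)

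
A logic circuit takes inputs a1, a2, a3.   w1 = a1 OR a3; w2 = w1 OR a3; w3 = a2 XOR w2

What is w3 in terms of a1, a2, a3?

w1 = a1 OR a3
w2 = w1 OR a3 = (a1 OR a3) OR a3
w3 = a2 XOR w2 = a2 XOR ((a1 OR a3) OR a3)

a2 XOR ((a1 OR a3) OR a3)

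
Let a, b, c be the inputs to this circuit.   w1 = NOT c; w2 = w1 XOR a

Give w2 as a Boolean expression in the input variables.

NOT c XOR a

w1 = NOT c
w2 = w1 XOR a = NOT c XOR a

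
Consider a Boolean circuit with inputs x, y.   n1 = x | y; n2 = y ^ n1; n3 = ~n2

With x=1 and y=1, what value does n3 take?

n1 = 1 | 1 = 1
n2 = 1 ^ 1 = 0
n3 = ~0 = 1

1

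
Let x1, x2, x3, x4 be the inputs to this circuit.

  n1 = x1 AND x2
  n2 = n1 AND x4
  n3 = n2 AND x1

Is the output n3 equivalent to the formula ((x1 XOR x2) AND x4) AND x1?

No

n1 = x1 AND x2
n2 = n1 AND x4 = (x1 AND x2) AND x4
n3 = n2 AND x1 = ((x1 AND x2) AND x4) AND x1
At x1=1, x2=0, x3=0, x4=1: circuit gives 0, formula gives 1.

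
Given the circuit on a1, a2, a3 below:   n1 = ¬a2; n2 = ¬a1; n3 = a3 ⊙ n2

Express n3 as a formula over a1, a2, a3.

n2 = ¬a1
n3 = a3 ⊙ n2 = a3 ⊙ ¬a1

a3 ⊙ ¬a1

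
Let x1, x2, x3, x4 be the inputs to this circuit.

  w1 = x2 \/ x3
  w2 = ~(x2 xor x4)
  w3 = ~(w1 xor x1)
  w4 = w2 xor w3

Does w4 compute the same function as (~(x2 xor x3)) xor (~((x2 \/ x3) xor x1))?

No

w1 = x2 \/ x3
w2 = ~(x2 xor x4)
w3 = ~(w1 xor x1) = ~((x2 \/ x3) xor x1)
w4 = w2 xor w3 = (~(x2 xor x4)) xor (~((x2 \/ x3) xor x1))
At x1=0, x2=0, x3=0, x4=1: circuit gives 1, formula gives 0.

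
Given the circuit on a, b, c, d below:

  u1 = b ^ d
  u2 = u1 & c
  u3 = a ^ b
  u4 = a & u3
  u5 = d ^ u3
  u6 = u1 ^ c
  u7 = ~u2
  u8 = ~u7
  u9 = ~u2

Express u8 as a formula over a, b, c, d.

u1 = b ^ d
u2 = u1 & c = (b ^ d) & c
u7 = ~u2 = ~((b ^ d) & c)
u8 = ~u7 = ~~((b ^ d) & c)

~~((b ^ d) & c)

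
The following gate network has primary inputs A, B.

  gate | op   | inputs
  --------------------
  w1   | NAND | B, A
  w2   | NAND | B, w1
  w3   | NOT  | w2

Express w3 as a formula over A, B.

w1 = B NAND A
w2 = B NAND w1 = B NAND (B NAND A)
w3 = NOT w2 = NOT (B NAND (B NAND A))

NOT (B NAND (B NAND A))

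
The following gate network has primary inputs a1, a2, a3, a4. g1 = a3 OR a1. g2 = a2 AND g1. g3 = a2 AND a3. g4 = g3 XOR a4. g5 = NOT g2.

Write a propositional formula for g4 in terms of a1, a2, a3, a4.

(a2 AND a3) XOR a4

g3 = a2 AND a3
g4 = g3 XOR a4 = (a2 AND a3) XOR a4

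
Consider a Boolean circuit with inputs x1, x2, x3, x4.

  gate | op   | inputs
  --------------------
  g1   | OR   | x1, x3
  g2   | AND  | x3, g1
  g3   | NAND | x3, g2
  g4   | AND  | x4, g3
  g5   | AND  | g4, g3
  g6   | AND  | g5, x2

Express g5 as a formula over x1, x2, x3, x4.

g1 = x1 OR x3
g2 = x3 AND g1 = x3 AND (x1 OR x3)
g3 = x3 NAND g2 = x3 NAND (x3 AND (x1 OR x3))
g4 = x4 AND g3 = x4 AND (x3 NAND (x3 AND (x1 OR x3)))
g5 = g4 AND g3 = (x4 AND (x3 NAND (x3 AND (x1 OR x3)))) AND (x3 NAND (x3 AND (x1 OR x3)))

(x4 AND (x3 NAND (x3 AND (x1 OR x3)))) AND (x3 NAND (x3 AND (x1 OR x3)))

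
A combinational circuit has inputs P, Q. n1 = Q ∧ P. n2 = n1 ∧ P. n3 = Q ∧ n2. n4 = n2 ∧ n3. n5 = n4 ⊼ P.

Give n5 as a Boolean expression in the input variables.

(((Q ∧ P) ∧ P) ∧ (Q ∧ ((Q ∧ P) ∧ P))) ⊼ P

n1 = Q ∧ P
n2 = n1 ∧ P = (Q ∧ P) ∧ P
n3 = Q ∧ n2 = Q ∧ ((Q ∧ P) ∧ P)
n4 = n2 ∧ n3 = ((Q ∧ P) ∧ P) ∧ (Q ∧ ((Q ∧ P) ∧ P))
n5 = n4 ⊼ P = (((Q ∧ P) ∧ P) ∧ (Q ∧ ((Q ∧ P) ∧ P))) ⊼ P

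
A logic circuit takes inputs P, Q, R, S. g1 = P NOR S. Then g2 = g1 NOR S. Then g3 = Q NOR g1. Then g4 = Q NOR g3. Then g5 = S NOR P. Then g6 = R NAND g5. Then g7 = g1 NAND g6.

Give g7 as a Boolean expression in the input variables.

(P NOR S) NAND (R NAND (S NOR P))

g1 = P NOR S
g5 = S NOR P
g6 = R NAND g5 = R NAND (S NOR P)
g7 = g1 NAND g6 = (P NOR S) NAND (R NAND (S NOR P))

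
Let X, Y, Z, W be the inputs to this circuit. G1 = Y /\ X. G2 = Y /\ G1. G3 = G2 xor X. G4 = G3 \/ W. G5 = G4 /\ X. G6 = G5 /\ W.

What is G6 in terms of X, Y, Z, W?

G1 = Y /\ X
G2 = Y /\ G1 = Y /\ (Y /\ X)
G3 = G2 xor X = (Y /\ (Y /\ X)) xor X
G4 = G3 \/ W = ((Y /\ (Y /\ X)) xor X) \/ W
G5 = G4 /\ X = (((Y /\ (Y /\ X)) xor X) \/ W) /\ X
G6 = G5 /\ W = ((((Y /\ (Y /\ X)) xor X) \/ W) /\ X) /\ W

((((Y /\ (Y /\ X)) xor X) \/ W) /\ X) /\ W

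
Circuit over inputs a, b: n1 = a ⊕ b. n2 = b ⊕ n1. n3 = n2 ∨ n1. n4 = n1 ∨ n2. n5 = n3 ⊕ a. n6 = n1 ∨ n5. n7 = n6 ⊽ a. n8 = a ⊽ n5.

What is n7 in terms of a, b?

n1 = a ⊕ b
n2 = b ⊕ n1 = b ⊕ (a ⊕ b)
n3 = n2 ∨ n1 = (b ⊕ (a ⊕ b)) ∨ (a ⊕ b)
n5 = n3 ⊕ a = ((b ⊕ (a ⊕ b)) ∨ (a ⊕ b)) ⊕ a
n6 = n1 ∨ n5 = (a ⊕ b) ∨ (((b ⊕ (a ⊕ b)) ∨ (a ⊕ b)) ⊕ a)
n7 = n6 ⊽ a = ((a ⊕ b) ∨ (((b ⊕ (a ⊕ b)) ∨ (a ⊕ b)) ⊕ a)) ⊽ a

((a ⊕ b) ∨ (((b ⊕ (a ⊕ b)) ∨ (a ⊕ b)) ⊕ a)) ⊽ a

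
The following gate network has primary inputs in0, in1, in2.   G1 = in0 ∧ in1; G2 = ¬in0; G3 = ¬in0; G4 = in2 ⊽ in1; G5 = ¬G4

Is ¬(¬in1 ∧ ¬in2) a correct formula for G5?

Yes

G4 = in2 ⊽ in1
G5 = ¬G4 = ¬(in2 ⊽ in1)
At in0=0, in1=0, in2=0: circuit gives 0, formula gives 0.
At in0=0, in1=0, in2=1: circuit gives 1, formula gives 1.
Agrees on all 8 inputs.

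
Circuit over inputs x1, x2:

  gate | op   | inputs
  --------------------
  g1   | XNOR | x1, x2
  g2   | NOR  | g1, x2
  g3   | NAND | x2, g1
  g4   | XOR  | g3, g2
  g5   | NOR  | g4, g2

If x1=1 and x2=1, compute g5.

1

g1 = 1 XNOR 1 = 1
g2 = 1 NOR 1 = 0
g3 = 1 NAND 1 = 0
g4 = 0 XOR 0 = 0
g5 = 0 NOR 0 = 1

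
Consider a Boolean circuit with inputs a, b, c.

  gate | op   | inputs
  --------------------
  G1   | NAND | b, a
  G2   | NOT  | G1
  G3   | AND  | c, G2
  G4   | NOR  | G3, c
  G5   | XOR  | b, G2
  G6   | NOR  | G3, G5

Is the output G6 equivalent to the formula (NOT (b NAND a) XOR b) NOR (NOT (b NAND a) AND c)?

G1 = b NAND a
G2 = NOT G1 = NOT (b NAND a)
G3 = c AND G2 = c AND NOT (b NAND a)
G5 = b XOR G2 = b XOR NOT (b NAND a)
G6 = G3 NOR G5 = (c AND NOT (b NAND a)) NOR (b XOR NOT (b NAND a))
At a=0, b=1, c=0: circuit gives 0, formula gives 0.
At a=0, b=0, c=0: circuit gives 1, formula gives 1.
Agrees on all 8 inputs.

Yes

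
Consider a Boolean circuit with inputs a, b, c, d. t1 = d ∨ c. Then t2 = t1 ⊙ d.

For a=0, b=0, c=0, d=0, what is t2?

t1 = 0 ∨ 0 = 0
t2 = 0 ⊙ 0 = 1

1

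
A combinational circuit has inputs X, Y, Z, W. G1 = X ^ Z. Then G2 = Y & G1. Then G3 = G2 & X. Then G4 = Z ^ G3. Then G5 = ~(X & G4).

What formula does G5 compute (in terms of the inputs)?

~(X & (Z ^ ((Y & (X ^ Z)) & X)))

G1 = X ^ Z
G2 = Y & G1 = Y & (X ^ Z)
G3 = G2 & X = (Y & (X ^ Z)) & X
G4 = Z ^ G3 = Z ^ ((Y & (X ^ Z)) & X)
G5 = ~(X & G4) = ~(X & (Z ^ ((Y & (X ^ Z)) & X)))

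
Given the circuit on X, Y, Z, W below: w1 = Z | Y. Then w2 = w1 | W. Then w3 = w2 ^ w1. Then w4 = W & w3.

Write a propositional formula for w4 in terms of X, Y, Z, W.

w1 = Z | Y
w2 = w1 | W = (Z | Y) | W
w3 = w2 ^ w1 = ((Z | Y) | W) ^ (Z | Y)
w4 = W & w3 = W & (((Z | Y) | W) ^ (Z | Y))

W & (((Z | Y) | W) ^ (Z | Y))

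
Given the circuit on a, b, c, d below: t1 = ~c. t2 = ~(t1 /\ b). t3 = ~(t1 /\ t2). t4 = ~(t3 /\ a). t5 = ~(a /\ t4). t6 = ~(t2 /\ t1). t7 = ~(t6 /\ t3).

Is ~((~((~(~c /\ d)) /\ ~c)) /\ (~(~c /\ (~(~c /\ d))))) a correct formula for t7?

t1 = ~c
t2 = ~(t1 /\ b) = ~(~c /\ b)
t3 = ~(t1 /\ t2) = ~(~c /\ (~(~c /\ b)))
t6 = ~(t2 /\ t1) = ~((~(~c /\ b)) /\ ~c)
t7 = ~(t6 /\ t3) = ~((~((~(~c /\ b)) /\ ~c)) /\ (~(~c /\ (~(~c /\ b)))))
At a=0, b=0, c=0, d=1: circuit gives 1, formula gives 0.

No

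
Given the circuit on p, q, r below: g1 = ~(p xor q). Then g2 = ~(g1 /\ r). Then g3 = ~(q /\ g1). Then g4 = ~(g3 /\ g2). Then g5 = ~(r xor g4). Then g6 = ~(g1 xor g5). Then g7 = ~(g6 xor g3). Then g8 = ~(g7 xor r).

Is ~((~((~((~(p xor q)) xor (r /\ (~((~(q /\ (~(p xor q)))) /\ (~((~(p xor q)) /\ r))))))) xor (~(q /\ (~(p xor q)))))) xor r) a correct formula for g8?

No

g1 = ~(p xor q)
g2 = ~(g1 /\ r) = ~((~(p xor q)) /\ r)
g3 = ~(q /\ g1) = ~(q /\ (~(p xor q)))
g4 = ~(g3 /\ g2) = ~((~(q /\ (~(p xor q)))) /\ (~((~(p xor q)) /\ r)))
g5 = ~(r xor g4) = ~(r xor (~((~(q /\ (~(p xor q)))) /\ (~((~(p xor q)) /\ r)))))
g6 = ~(g1 xor g5) = ~((~(p xor q)) xor (~(r xor (~((~(q /\ (~(p xor q)))) /\ (~((~(p xor q)) /\ r)))))))
g7 = ~(g6 xor g3) = ~((~((~(p xor q)) xor (~(r xor (~((~(q /\ (~(p xor q)))) /\ (~((~(p xor q)) /\ r)))))))) xor (~(q /\ (~(p xor q)))))
g8 = ~(g7 xor r) = ~((~((~((~(p xor q)) xor (~(r xor (~((~(q /\ (~(p xor q)))) /\ (~((~(p xor q)) /\ r)))))))) xor (~(q /\ (~(p xor q)))))) xor r)
At p=0, q=0, r=0: circuit gives 0, formula gives 1.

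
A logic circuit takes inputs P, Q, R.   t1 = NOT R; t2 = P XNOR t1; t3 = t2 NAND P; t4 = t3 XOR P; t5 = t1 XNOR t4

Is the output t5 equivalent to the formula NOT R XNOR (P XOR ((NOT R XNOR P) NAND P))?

t1 = NOT R
t2 = P XNOR t1 = P XNOR NOT R
t3 = t2 NAND P = (P XNOR NOT R) NAND P
t4 = t3 XOR P = ((P XNOR NOT R) NAND P) XOR P
t5 = t1 XNOR t4 = NOT R XNOR (((P XNOR NOT R) NAND P) XOR P)
At P=0, Q=0, R=1: circuit gives 0, formula gives 0.
At P=0, Q=0, R=0: circuit gives 1, formula gives 1.
Agrees on all 8 inputs.

Yes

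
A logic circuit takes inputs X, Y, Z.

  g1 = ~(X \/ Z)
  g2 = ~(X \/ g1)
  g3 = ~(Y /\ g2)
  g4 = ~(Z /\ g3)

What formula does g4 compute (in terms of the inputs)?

~(Z /\ (~(Y /\ (~(X \/ (~(X \/ Z)))))))

g1 = ~(X \/ Z)
g2 = ~(X \/ g1) = ~(X \/ (~(X \/ Z)))
g3 = ~(Y /\ g2) = ~(Y /\ (~(X \/ (~(X \/ Z)))))
g4 = ~(Z /\ g3) = ~(Z /\ (~(Y /\ (~(X \/ (~(X \/ Z)))))))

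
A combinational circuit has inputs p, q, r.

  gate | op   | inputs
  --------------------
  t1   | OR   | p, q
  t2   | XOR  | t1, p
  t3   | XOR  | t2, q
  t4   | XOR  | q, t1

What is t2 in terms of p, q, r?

(p OR q) XOR p

t1 = p OR q
t2 = t1 XOR p = (p OR q) XOR p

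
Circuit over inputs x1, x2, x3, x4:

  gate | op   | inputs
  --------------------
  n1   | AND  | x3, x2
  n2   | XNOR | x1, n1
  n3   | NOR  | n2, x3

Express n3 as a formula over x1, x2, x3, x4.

n1 = x3 AND x2
n2 = x1 XNOR n1 = x1 XNOR (x3 AND x2)
n3 = n2 NOR x3 = (x1 XNOR (x3 AND x2)) NOR x3

(x1 XNOR (x3 AND x2)) NOR x3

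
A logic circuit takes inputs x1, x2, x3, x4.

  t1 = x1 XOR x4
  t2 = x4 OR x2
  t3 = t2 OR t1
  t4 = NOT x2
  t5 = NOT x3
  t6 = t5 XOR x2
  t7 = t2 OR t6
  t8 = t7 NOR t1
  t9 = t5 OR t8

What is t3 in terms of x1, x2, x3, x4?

(x4 OR x2) OR (x1 XOR x4)

t1 = x1 XOR x4
t2 = x4 OR x2
t3 = t2 OR t1 = (x4 OR x2) OR (x1 XOR x4)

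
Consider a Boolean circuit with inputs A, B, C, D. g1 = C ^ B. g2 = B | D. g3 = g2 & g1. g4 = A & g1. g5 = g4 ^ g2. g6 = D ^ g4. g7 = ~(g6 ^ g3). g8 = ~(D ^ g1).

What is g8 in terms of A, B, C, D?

~(D ^ (C ^ B))

g1 = C ^ B
g8 = ~(D ^ g1) = ~(D ^ (C ^ B))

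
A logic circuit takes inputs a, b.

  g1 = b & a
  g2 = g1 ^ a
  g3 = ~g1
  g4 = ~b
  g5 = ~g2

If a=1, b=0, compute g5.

0

g1 = 0 & 1 = 0
g2 = 0 ^ 1 = 1
g5 = ~1 = 0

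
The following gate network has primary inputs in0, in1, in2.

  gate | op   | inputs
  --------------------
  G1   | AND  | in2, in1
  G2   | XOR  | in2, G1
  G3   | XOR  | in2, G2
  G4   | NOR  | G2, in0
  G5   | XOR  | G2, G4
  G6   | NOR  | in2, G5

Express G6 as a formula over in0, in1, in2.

in2 NOR ((in2 XOR (in2 AND in1)) XOR ((in2 XOR (in2 AND in1)) NOR in0))

G1 = in2 AND in1
G2 = in2 XOR G1 = in2 XOR (in2 AND in1)
G4 = G2 NOR in0 = (in2 XOR (in2 AND in1)) NOR in0
G5 = G2 XOR G4 = (in2 XOR (in2 AND in1)) XOR ((in2 XOR (in2 AND in1)) NOR in0)
G6 = in2 NOR G5 = in2 NOR ((in2 XOR (in2 AND in1)) XOR ((in2 XOR (in2 AND in1)) NOR in0))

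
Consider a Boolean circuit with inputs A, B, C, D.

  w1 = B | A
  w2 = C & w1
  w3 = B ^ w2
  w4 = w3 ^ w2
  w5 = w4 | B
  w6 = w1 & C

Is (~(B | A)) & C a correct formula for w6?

No

w1 = B | A
w6 = w1 & C = (B | A) & C
At A=0, B=0, C=1, D=0: circuit gives 0, formula gives 1.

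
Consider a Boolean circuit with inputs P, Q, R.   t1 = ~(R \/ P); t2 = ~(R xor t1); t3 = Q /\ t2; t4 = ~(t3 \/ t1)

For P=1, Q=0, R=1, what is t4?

t1 = ~(1 \/ 1) = 0
t2 = ~(1 xor 0) = 0
t3 = 0 /\ 0 = 0
t4 = ~(0 \/ 0) = 1

1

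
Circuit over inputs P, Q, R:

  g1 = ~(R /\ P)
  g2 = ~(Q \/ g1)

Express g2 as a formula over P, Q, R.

~(Q \/ (~(R /\ P)))

g1 = ~(R /\ P)
g2 = ~(Q \/ g1) = ~(Q \/ (~(R /\ P)))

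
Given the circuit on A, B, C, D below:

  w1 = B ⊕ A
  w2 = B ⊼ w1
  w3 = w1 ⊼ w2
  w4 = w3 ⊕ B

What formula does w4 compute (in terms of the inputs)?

w1 = B ⊕ A
w2 = B ⊼ w1 = B ⊼ (B ⊕ A)
w3 = w1 ⊼ w2 = (B ⊕ A) ⊼ (B ⊼ (B ⊕ A))
w4 = w3 ⊕ B = ((B ⊕ A) ⊼ (B ⊼ (B ⊕ A))) ⊕ B

((B ⊕ A) ⊼ (B ⊼ (B ⊕ A))) ⊕ B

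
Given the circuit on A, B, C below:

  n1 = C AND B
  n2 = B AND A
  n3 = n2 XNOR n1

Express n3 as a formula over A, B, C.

(B AND A) XNOR (C AND B)

n1 = C AND B
n2 = B AND A
n3 = n2 XNOR n1 = (B AND A) XNOR (C AND B)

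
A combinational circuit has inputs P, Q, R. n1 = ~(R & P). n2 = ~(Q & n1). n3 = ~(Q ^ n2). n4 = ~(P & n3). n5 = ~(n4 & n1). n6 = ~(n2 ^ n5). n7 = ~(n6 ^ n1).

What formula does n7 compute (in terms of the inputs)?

~((~((~(Q & (~(R & P)))) ^ (~((~(P & (~(Q ^ (~(Q & (~(R & P)))))))) & (~(R & P)))))) ^ (~(R & P)))

n1 = ~(R & P)
n2 = ~(Q & n1) = ~(Q & (~(R & P)))
n3 = ~(Q ^ n2) = ~(Q ^ (~(Q & (~(R & P)))))
n4 = ~(P & n3) = ~(P & (~(Q ^ (~(Q & (~(R & P)))))))
n5 = ~(n4 & n1) = ~((~(P & (~(Q ^ (~(Q & (~(R & P)))))))) & (~(R & P)))
n6 = ~(n2 ^ n5) = ~((~(Q & (~(R & P)))) ^ (~((~(P & (~(Q ^ (~(Q & (~(R & P)))))))) & (~(R & P)))))
n7 = ~(n6 ^ n1) = ~((~((~(Q & (~(R & P)))) ^ (~((~(P & (~(Q ^ (~(Q & (~(R & P)))))))) & (~(R & P)))))) ^ (~(R & P)))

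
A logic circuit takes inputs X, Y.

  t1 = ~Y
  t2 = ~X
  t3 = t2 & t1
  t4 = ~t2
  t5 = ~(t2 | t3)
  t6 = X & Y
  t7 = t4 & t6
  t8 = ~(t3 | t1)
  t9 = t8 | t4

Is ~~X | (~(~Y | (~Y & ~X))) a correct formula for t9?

Yes

t1 = ~Y
t2 = ~X
t3 = t2 & t1 = ~X & ~Y
t4 = ~t2 = ~~X
t8 = ~(t3 | t1) = ~((~X & ~Y) | ~Y)
t9 = t8 | t4 = (~((~X & ~Y) | ~Y)) | ~~X
At X=0, Y=0: circuit gives 0, formula gives 0.
At X=0, Y=1: circuit gives 1, formula gives 1.
Agrees on all 4 inputs.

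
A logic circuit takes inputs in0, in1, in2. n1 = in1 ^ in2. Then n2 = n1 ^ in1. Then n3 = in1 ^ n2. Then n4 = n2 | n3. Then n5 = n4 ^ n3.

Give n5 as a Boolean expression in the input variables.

(((in1 ^ in2) ^ in1) | (in1 ^ ((in1 ^ in2) ^ in1))) ^ (in1 ^ ((in1 ^ in2) ^ in1))

n1 = in1 ^ in2
n2 = n1 ^ in1 = (in1 ^ in2) ^ in1
n3 = in1 ^ n2 = in1 ^ ((in1 ^ in2) ^ in1)
n4 = n2 | n3 = ((in1 ^ in2) ^ in1) | (in1 ^ ((in1 ^ in2) ^ in1))
n5 = n4 ^ n3 = (((in1 ^ in2) ^ in1) | (in1 ^ ((in1 ^ in2) ^ in1))) ^ (in1 ^ ((in1 ^ in2) ^ in1))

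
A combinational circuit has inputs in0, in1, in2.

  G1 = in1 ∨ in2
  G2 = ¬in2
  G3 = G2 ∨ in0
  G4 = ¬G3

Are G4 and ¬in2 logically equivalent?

No

G2 = ¬in2
G3 = G2 ∨ in0 = ¬in2 ∨ in0
G4 = ¬G3 = ¬(¬in2 ∨ in0)
At in0=0, in1=0, in2=0: circuit gives 0, formula gives 1.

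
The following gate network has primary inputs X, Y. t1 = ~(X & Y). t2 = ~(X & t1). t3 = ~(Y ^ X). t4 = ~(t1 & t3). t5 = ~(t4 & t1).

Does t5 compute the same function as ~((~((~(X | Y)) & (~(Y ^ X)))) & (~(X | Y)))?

t1 = ~(X & Y)
t3 = ~(Y ^ X)
t4 = ~(t1 & t3) = ~((~(X & Y)) & (~(Y ^ X)))
t5 = ~(t4 & t1) = ~((~((~(X & Y)) & (~(Y ^ X)))) & (~(X & Y)))
At X=0, Y=1: circuit gives 0, formula gives 1.

No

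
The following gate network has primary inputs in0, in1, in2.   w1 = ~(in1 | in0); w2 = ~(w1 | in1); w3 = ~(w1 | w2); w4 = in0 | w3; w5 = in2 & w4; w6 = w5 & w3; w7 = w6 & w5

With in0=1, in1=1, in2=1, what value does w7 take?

w1 = ~(1 | 1) = 0
w2 = ~(0 | 1) = 0
w3 = ~(0 | 0) = 1
w4 = 1 | 1 = 1
w5 = 1 & 1 = 1
w6 = 1 & 1 = 1
w7 = 1 & 1 = 1

1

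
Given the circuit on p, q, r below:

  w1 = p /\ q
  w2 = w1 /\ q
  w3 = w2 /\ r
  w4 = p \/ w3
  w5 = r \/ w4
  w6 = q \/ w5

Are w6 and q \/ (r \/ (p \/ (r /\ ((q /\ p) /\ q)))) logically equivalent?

w1 = p /\ q
w2 = w1 /\ q = (p /\ q) /\ q
w3 = w2 /\ r = ((p /\ q) /\ q) /\ r
w4 = p \/ w3 = p \/ (((p /\ q) /\ q) /\ r)
w5 = r \/ w4 = r \/ (p \/ (((p /\ q) /\ q) /\ r))
w6 = q \/ w5 = q \/ (r \/ (p \/ (((p /\ q) /\ q) /\ r)))
At p=0, q=0, r=0: circuit gives 0, formula gives 0.
At p=0, q=0, r=1: circuit gives 1, formula gives 1.
Agrees on all 8 inputs.

Yes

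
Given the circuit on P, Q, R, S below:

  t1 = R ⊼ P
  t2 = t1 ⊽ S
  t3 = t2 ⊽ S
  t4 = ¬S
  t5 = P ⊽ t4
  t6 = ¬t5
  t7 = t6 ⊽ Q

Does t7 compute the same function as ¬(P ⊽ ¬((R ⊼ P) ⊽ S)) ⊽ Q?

No

t4 = ¬S
t5 = P ⊽ t4 = P ⊽ ¬S
t6 = ¬t5 = ¬(P ⊽ ¬S)
t7 = t6 ⊽ Q = ¬(P ⊽ ¬S) ⊽ Q
At P=0, Q=0, R=0, S=1: circuit gives 1, formula gives 0.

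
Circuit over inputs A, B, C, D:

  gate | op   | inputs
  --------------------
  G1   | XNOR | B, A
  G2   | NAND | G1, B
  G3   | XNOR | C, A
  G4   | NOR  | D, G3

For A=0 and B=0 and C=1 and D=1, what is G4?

0

G3 = 1 XNOR 0 = 0
G4 = 1 NOR 0 = 0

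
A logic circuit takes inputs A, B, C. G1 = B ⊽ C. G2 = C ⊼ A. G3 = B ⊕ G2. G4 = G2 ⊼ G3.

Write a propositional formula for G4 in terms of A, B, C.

(C ⊼ A) ⊼ (B ⊕ (C ⊼ A))

G2 = C ⊼ A
G3 = B ⊕ G2 = B ⊕ (C ⊼ A)
G4 = G2 ⊼ G3 = (C ⊼ A) ⊼ (B ⊕ (C ⊼ A))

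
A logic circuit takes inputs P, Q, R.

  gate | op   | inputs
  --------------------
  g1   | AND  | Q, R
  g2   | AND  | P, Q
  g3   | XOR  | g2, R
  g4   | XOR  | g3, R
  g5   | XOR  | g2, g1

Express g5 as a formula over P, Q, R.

(P AND Q) XOR (Q AND R)

g1 = Q AND R
g2 = P AND Q
g5 = g2 XOR g1 = (P AND Q) XOR (Q AND R)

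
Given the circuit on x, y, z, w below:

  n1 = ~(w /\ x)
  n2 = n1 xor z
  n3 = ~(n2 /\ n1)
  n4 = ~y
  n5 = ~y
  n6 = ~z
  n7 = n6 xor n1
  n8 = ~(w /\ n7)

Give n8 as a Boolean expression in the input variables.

n1 = ~(w /\ x)
n6 = ~z
n7 = n6 xor n1 = ~z xor (~(w /\ x))
n8 = ~(w /\ n7) = ~(w /\ (~z xor (~(w /\ x))))

~(w /\ (~z xor (~(w /\ x))))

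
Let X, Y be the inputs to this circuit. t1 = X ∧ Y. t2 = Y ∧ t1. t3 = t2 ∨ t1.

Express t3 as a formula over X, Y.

t1 = X ∧ Y
t2 = Y ∧ t1 = Y ∧ (X ∧ Y)
t3 = t2 ∨ t1 = (Y ∧ (X ∧ Y)) ∨ (X ∧ Y)

(Y ∧ (X ∧ Y)) ∨ (X ∧ Y)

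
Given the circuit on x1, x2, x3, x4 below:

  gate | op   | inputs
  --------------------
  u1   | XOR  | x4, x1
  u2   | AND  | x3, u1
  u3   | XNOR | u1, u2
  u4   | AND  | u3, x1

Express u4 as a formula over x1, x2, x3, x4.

((x4 XOR x1) XNOR (x3 AND (x4 XOR x1))) AND x1

u1 = x4 XOR x1
u2 = x3 AND u1 = x3 AND (x4 XOR x1)
u3 = u1 XNOR u2 = (x4 XOR x1) XNOR (x3 AND (x4 XOR x1))
u4 = u3 AND x1 = ((x4 XOR x1) XNOR (x3 AND (x4 XOR x1))) AND x1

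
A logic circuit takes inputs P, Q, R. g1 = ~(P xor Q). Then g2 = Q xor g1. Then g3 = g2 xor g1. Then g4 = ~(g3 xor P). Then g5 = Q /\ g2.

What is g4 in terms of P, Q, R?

~(((Q xor (~(P xor Q))) xor (~(P xor Q))) xor P)

g1 = ~(P xor Q)
g2 = Q xor g1 = Q xor (~(P xor Q))
g3 = g2 xor g1 = (Q xor (~(P xor Q))) xor (~(P xor Q))
g4 = ~(g3 xor P) = ~(((Q xor (~(P xor Q))) xor (~(P xor Q))) xor P)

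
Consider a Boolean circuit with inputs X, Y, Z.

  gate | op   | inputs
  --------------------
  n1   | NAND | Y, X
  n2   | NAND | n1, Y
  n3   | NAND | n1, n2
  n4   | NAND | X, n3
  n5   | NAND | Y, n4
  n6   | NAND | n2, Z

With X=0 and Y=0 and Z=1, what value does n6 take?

n1 = 0 NAND 0 = 1
n2 = 1 NAND 0 = 1
n6 = 1 NAND 1 = 0

0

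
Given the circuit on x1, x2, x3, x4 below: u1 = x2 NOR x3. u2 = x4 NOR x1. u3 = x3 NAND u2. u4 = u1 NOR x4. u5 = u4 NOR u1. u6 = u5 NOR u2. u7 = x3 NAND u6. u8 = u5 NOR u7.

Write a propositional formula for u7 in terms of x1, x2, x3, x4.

x3 NAND ((((x2 NOR x3) NOR x4) NOR (x2 NOR x3)) NOR (x4 NOR x1))

u1 = x2 NOR x3
u2 = x4 NOR x1
u4 = u1 NOR x4 = (x2 NOR x3) NOR x4
u5 = u4 NOR u1 = ((x2 NOR x3) NOR x4) NOR (x2 NOR x3)
u6 = u5 NOR u2 = (((x2 NOR x3) NOR x4) NOR (x2 NOR x3)) NOR (x4 NOR x1)
u7 = x3 NAND u6 = x3 NAND ((((x2 NOR x3) NOR x4) NOR (x2 NOR x3)) NOR (x4 NOR x1))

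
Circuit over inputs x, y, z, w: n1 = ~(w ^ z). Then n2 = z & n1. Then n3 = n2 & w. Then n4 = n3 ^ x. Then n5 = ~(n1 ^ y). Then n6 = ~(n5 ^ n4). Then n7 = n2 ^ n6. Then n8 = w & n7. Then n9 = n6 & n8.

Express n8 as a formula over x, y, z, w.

w & ((z & (~(w ^ z))) ^ (~((~((~(w ^ z)) ^ y)) ^ (((z & (~(w ^ z))) & w) ^ x))))

n1 = ~(w ^ z)
n2 = z & n1 = z & (~(w ^ z))
n3 = n2 & w = (z & (~(w ^ z))) & w
n4 = n3 ^ x = ((z & (~(w ^ z))) & w) ^ x
n5 = ~(n1 ^ y) = ~((~(w ^ z)) ^ y)
n6 = ~(n5 ^ n4) = ~((~((~(w ^ z)) ^ y)) ^ (((z & (~(w ^ z))) & w) ^ x))
n7 = n2 ^ n6 = (z & (~(w ^ z))) ^ (~((~((~(w ^ z)) ^ y)) ^ (((z & (~(w ^ z))) & w) ^ x)))
n8 = w & n7 = w & ((z & (~(w ^ z))) ^ (~((~((~(w ^ z)) ^ y)) ^ (((z & (~(w ^ z))) & w) ^ x))))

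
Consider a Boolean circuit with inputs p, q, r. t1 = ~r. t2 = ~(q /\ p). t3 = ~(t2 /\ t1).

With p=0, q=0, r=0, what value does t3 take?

t1 = ~0 = 1
t2 = ~(0 /\ 0) = 1
t3 = ~(1 /\ 1) = 0

0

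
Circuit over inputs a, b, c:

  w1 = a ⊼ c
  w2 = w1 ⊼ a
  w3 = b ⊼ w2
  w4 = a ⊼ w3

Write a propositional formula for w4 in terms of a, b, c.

w1 = a ⊼ c
w2 = w1 ⊼ a = (a ⊼ c) ⊼ a
w3 = b ⊼ w2 = b ⊼ ((a ⊼ c) ⊼ a)
w4 = a ⊼ w3 = a ⊼ (b ⊼ ((a ⊼ c) ⊼ a))

a ⊼ (b ⊼ ((a ⊼ c) ⊼ a))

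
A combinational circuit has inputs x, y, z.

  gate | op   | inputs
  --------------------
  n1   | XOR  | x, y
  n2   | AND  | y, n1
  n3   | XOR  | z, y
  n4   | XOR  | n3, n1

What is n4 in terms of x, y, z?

(z XOR y) XOR (x XOR y)

n1 = x XOR y
n3 = z XOR y
n4 = n3 XOR n1 = (z XOR y) XOR (x XOR y)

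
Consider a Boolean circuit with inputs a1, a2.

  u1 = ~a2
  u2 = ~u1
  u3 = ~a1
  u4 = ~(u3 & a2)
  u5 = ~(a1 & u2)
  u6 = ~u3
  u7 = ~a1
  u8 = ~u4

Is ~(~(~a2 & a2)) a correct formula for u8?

No

u3 = ~a1
u4 = ~(u3 & a2) = ~(~a1 & a2)
u8 = ~u4 = ~(~(~a1 & a2))
At a1=0, a2=1: circuit gives 1, formula gives 0.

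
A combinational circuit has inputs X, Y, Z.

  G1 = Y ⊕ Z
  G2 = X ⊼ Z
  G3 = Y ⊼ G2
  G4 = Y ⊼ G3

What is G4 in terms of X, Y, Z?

G2 = X ⊼ Z
G3 = Y ⊼ G2 = Y ⊼ (X ⊼ Z)
G4 = Y ⊼ G3 = Y ⊼ (Y ⊼ (X ⊼ Z))

Y ⊼ (Y ⊼ (X ⊼ Z))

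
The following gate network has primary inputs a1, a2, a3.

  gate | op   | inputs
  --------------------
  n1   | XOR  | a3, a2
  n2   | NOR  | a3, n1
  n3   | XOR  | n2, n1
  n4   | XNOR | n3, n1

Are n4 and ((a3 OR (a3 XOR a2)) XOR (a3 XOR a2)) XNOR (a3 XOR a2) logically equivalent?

No

n1 = a3 XOR a2
n2 = a3 NOR n1 = a3 NOR (a3 XOR a2)
n3 = n2 XOR n1 = (a3 NOR (a3 XOR a2)) XOR (a3 XOR a2)
n4 = n3 XNOR n1 = ((a3 NOR (a3 XOR a2)) XOR (a3 XOR a2)) XNOR (a3 XOR a2)
At a1=0, a2=0, a3=0: circuit gives 0, formula gives 1.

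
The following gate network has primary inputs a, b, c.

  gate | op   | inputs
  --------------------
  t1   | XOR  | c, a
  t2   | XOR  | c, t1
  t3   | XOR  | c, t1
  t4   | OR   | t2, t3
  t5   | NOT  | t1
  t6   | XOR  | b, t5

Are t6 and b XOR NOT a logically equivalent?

t1 = c XOR a
t5 = NOT t1 = NOT (c XOR a)
t6 = b XOR t5 = b XOR NOT (c XOR a)
At a=0, b=0, c=1: circuit gives 0, formula gives 1.

No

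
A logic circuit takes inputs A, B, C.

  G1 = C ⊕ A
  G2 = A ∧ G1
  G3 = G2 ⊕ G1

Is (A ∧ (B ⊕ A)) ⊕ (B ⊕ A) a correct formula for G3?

No

G1 = C ⊕ A
G2 = A ∧ G1 = A ∧ (C ⊕ A)
G3 = G2 ⊕ G1 = (A ∧ (C ⊕ A)) ⊕ (C ⊕ A)
At A=0, B=0, C=1: circuit gives 1, formula gives 0.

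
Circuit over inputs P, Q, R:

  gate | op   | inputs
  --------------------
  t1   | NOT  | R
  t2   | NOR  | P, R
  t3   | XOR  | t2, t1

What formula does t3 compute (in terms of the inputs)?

(P NOR R) XOR NOT R

t1 = NOT R
t2 = P NOR R
t3 = t2 XOR t1 = (P NOR R) XOR NOT R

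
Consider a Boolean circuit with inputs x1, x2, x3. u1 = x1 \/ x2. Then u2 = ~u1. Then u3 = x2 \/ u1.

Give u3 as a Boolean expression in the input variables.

x2 \/ (x1 \/ x2)

u1 = x1 \/ x2
u3 = x2 \/ u1 = x2 \/ (x1 \/ x2)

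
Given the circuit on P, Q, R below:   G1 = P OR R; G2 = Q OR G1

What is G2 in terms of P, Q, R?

G1 = P OR R
G2 = Q OR G1 = Q OR (P OR R)

Q OR (P OR R)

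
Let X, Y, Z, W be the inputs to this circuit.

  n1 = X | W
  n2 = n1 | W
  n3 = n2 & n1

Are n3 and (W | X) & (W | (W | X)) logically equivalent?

Yes

n1 = X | W
n2 = n1 | W = (X | W) | W
n3 = n2 & n1 = ((X | W) | W) & (X | W)
At X=0, Y=0, Z=0, W=0: circuit gives 0, formula gives 0.
At X=0, Y=0, Z=0, W=1: circuit gives 1, formula gives 1.
Agrees on all 16 inputs.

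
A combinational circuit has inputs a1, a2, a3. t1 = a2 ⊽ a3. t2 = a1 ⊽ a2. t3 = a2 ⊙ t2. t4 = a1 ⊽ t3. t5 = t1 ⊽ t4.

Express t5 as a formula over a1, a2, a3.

t1 = a2 ⊽ a3
t2 = a1 ⊽ a2
t3 = a2 ⊙ t2 = a2 ⊙ (a1 ⊽ a2)
t4 = a1 ⊽ t3 = a1 ⊽ (a2 ⊙ (a1 ⊽ a2))
t5 = t1 ⊽ t4 = (a2 ⊽ a3) ⊽ (a1 ⊽ (a2 ⊙ (a1 ⊽ a2)))

(a2 ⊽ a3) ⊽ (a1 ⊽ (a2 ⊙ (a1 ⊽ a2)))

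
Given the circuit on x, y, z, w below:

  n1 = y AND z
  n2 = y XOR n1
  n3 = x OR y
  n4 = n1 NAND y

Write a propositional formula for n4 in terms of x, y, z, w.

n1 = y AND z
n4 = n1 NAND y = (y AND z) NAND y

(y AND z) NAND y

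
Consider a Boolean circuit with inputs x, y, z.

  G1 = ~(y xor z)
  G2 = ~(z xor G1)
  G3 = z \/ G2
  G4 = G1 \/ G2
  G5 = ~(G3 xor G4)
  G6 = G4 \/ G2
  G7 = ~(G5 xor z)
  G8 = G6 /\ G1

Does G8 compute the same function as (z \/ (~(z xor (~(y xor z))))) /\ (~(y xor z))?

No

G1 = ~(y xor z)
G2 = ~(z xor G1) = ~(z xor (~(y xor z)))
G4 = G1 \/ G2 = (~(y xor z)) \/ (~(z xor (~(y xor z))))
G6 = G4 \/ G2 = ((~(y xor z)) \/ (~(z xor (~(y xor z))))) \/ (~(z xor (~(y xor z))))
G8 = G6 /\ G1 = (((~(y xor z)) \/ (~(z xor (~(y xor z))))) \/ (~(z xor (~(y xor z))))) /\ (~(y xor z))
At x=0, y=0, z=0: circuit gives 1, formula gives 0.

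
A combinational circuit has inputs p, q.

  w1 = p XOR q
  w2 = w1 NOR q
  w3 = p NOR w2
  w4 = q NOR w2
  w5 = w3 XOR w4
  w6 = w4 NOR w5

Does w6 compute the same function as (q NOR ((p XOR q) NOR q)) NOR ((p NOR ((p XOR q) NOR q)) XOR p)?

w1 = p XOR q
w2 = w1 NOR q = (p XOR q) NOR q
w3 = p NOR w2 = p NOR ((p XOR q) NOR q)
w4 = q NOR w2 = q NOR ((p XOR q) NOR q)
w5 = w3 XOR w4 = (p NOR ((p XOR q) NOR q)) XOR (q NOR ((p XOR q) NOR q))
w6 = w4 NOR w5 = (q NOR ((p XOR q) NOR q)) NOR ((p NOR ((p XOR q) NOR q)) XOR (q NOR ((p XOR q) NOR q)))
At p=1, q=1: circuit gives 1, formula gives 0.

No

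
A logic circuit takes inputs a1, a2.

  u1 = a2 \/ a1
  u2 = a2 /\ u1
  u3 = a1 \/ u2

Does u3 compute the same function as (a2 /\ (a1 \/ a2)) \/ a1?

u1 = a2 \/ a1
u2 = a2 /\ u1 = a2 /\ (a2 \/ a1)
u3 = a1 \/ u2 = a1 \/ (a2 /\ (a2 \/ a1))
At a1=0, a2=0: circuit gives 0, formula gives 0.
At a1=0, a2=1: circuit gives 1, formula gives 1.
Agrees on all 4 inputs.

Yes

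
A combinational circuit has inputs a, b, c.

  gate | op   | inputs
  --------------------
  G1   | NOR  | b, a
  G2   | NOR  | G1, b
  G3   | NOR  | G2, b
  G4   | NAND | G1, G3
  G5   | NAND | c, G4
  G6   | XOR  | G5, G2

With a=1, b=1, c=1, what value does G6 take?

0

G1 = 1 NOR 1 = 0
G2 = 0 NOR 1 = 0
G3 = 0 NOR 1 = 0
G4 = 0 NAND 0 = 1
G5 = 1 NAND 1 = 0
G6 = 0 XOR 0 = 0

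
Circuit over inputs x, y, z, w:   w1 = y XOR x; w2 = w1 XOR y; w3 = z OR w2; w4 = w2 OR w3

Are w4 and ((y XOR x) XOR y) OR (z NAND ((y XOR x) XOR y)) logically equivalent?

w1 = y XOR x
w2 = w1 XOR y = (y XOR x) XOR y
w3 = z OR w2 = z OR ((y XOR x) XOR y)
w4 = w2 OR w3 = ((y XOR x) XOR y) OR (z OR ((y XOR x) XOR y))
At x=0, y=0, z=0, w=0: circuit gives 0, formula gives 1.

No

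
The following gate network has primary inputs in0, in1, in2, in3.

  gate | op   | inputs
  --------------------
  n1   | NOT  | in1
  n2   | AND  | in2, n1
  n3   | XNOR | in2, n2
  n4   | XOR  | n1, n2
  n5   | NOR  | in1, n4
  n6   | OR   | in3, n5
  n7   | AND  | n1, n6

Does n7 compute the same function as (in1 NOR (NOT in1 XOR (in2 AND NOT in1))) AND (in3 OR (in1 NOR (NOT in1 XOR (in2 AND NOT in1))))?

n1 = NOT in1
n2 = in2 AND n1 = in2 AND NOT in1
n4 = n1 XOR n2 = NOT in1 XOR (in2 AND NOT in1)
n5 = in1 NOR n4 = in1 NOR (NOT in1 XOR (in2 AND NOT in1))
n6 = in3 OR n5 = in3 OR (in1 NOR (NOT in1 XOR (in2 AND NOT in1)))
n7 = n1 AND n6 = NOT in1 AND (in3 OR (in1 NOR (NOT in1 XOR (in2 AND NOT in1))))
At in0=0, in1=0, in2=0, in3=1: circuit gives 1, formula gives 0.

No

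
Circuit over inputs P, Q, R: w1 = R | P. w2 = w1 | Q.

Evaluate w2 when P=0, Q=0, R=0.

0

w1 = 0 | 0 = 0
w2 = 0 | 0 = 0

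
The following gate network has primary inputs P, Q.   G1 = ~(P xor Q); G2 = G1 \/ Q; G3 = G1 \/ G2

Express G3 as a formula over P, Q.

(~(P xor Q)) \/ ((~(P xor Q)) \/ Q)

G1 = ~(P xor Q)
G2 = G1 \/ Q = (~(P xor Q)) \/ Q
G3 = G1 \/ G2 = (~(P xor Q)) \/ ((~(P xor Q)) \/ Q)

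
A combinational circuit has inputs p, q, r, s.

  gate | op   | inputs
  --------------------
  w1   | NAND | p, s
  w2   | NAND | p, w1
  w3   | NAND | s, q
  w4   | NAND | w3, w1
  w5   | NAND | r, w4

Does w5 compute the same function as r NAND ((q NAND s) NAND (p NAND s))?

w1 = p NAND s
w3 = s NAND q
w4 = w3 NAND w1 = (s NAND q) NAND (p NAND s)
w5 = r NAND w4 = r NAND ((s NAND q) NAND (p NAND s))
At p=0, q=1, r=1, s=1: circuit gives 0, formula gives 0.
At p=0, q=0, r=0, s=0: circuit gives 1, formula gives 1.
Agrees on all 16 inputs.

Yes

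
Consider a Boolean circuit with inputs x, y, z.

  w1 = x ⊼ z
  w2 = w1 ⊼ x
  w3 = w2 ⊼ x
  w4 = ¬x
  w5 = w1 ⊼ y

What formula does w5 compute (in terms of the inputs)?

w1 = x ⊼ z
w5 = w1 ⊼ y = (x ⊼ z) ⊼ y

(x ⊼ z) ⊼ y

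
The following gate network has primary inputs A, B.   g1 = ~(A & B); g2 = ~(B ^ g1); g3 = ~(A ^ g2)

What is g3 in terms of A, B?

g1 = ~(A & B)
g2 = ~(B ^ g1) = ~(B ^ (~(A & B)))
g3 = ~(A ^ g2) = ~(A ^ (~(B ^ (~(A & B)))))

~(A ^ (~(B ^ (~(A & B)))))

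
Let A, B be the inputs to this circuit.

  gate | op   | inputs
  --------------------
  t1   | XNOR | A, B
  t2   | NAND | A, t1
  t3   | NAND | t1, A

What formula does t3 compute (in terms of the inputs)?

t1 = A XNOR B
t3 = t1 NAND A = (A XNOR B) NAND A

(A XNOR B) NAND A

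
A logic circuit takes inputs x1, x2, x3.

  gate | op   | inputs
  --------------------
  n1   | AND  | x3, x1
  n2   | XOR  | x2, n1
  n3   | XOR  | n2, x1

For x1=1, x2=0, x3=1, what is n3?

n1 = 1 AND 1 = 1
n2 = 0 XOR 1 = 1
n3 = 1 XOR 1 = 0

0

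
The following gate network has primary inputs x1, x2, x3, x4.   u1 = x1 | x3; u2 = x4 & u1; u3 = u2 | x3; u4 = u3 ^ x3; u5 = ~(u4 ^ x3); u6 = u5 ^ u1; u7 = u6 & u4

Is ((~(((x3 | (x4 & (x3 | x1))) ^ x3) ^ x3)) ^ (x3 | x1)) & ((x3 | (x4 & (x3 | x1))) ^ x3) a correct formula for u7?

Yes

u1 = x1 | x3
u2 = x4 & u1 = x4 & (x1 | x3)
u3 = u2 | x3 = (x4 & (x1 | x3)) | x3
u4 = u3 ^ x3 = ((x4 & (x1 | x3)) | x3) ^ x3
u5 = ~(u4 ^ x3) = ~((((x4 & (x1 | x3)) | x3) ^ x3) ^ x3)
u6 = u5 ^ u1 = (~((((x4 & (x1 | x3)) | x3) ^ x3) ^ x3)) ^ (x1 | x3)
u7 = u6 & u4 = ((~((((x4 & (x1 | x3)) | x3) ^ x3) ^ x3)) ^ (x1 | x3)) & (((x4 & (x1 | x3)) | x3) ^ x3)
At x1=0, x2=0, x3=0, x4=0: circuit gives 0, formula gives 0.
At x1=1, x2=0, x3=0, x4=1: circuit gives 1, formula gives 1.
Agrees on all 16 inputs.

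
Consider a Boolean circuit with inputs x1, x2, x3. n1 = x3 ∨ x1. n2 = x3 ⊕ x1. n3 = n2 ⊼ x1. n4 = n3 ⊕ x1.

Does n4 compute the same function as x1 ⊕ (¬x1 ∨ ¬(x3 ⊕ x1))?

n2 = x3 ⊕ x1
n3 = n2 ⊼ x1 = (x3 ⊕ x1) ⊼ x1
n4 = n3 ⊕ x1 = ((x3 ⊕ x1) ⊼ x1) ⊕ x1
At x1=1, x2=0, x3=1: circuit gives 0, formula gives 0.
At x1=0, x2=0, x3=0: circuit gives 1, formula gives 1.
Agrees on all 8 inputs.

Yes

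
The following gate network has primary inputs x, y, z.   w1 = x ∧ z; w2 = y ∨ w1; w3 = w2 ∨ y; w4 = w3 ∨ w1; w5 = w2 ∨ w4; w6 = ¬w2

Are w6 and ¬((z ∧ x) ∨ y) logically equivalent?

Yes

w1 = x ∧ z
w2 = y ∨ w1 = y ∨ (x ∧ z)
w6 = ¬w2 = ¬(y ∨ (x ∧ z))
At x=0, y=1, z=0: circuit gives 0, formula gives 0.
At x=0, y=0, z=0: circuit gives 1, formula gives 1.
Agrees on all 8 inputs.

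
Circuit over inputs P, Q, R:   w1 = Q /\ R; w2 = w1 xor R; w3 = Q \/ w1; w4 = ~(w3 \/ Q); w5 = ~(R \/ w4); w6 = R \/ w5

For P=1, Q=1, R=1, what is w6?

1

w1 = 1 /\ 1 = 1
w3 = 1 \/ 1 = 1
w4 = ~(1 \/ 1) = 0
w5 = ~(1 \/ 0) = 0
w6 = 1 \/ 0 = 1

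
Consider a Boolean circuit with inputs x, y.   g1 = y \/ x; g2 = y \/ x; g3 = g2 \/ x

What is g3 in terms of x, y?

(y \/ x) \/ x

g2 = y \/ x
g3 = g2 \/ x = (y \/ x) \/ x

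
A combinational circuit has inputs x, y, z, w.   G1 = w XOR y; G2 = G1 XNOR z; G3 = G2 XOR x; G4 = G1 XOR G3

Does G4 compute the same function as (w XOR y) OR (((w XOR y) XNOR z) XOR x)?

No

G1 = w XOR y
G2 = G1 XNOR z = (w XOR y) XNOR z
G3 = G2 XOR x = ((w XOR y) XNOR z) XOR x
G4 = G1 XOR G3 = (w XOR y) XOR (((w XOR y) XNOR z) XOR x)
At x=0, y=0, z=1, w=1: circuit gives 0, formula gives 1.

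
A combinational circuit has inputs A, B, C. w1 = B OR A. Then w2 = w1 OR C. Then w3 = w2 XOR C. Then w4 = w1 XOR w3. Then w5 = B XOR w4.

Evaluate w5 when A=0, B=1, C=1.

w1 = 1 OR 0 = 1
w2 = 1 OR 1 = 1
w3 = 1 XOR 1 = 0
w4 = 1 XOR 0 = 1
w5 = 1 XOR 1 = 0

0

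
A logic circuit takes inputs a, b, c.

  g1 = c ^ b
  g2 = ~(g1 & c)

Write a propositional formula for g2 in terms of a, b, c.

~((c ^ b) & c)

g1 = c ^ b
g2 = ~(g1 & c) = ~((c ^ b) & c)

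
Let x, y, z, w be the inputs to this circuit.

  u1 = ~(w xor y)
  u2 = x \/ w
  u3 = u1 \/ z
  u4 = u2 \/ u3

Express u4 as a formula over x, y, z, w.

(x \/ w) \/ ((~(w xor y)) \/ z)

u1 = ~(w xor y)
u2 = x \/ w
u3 = u1 \/ z = (~(w xor y)) \/ z
u4 = u2 \/ u3 = (x \/ w) \/ ((~(w xor y)) \/ z)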